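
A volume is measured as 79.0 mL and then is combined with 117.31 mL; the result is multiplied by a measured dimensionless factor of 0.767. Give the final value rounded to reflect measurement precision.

79.0 mL + 117.31 mL = 196.31 mL; the sum is limited to 1 decimal place (4 s.f.).
Carrying full precision, 196.31 × 0.767 = 150.56977 mL; 0.767 has 3 s.f., so the result keeps min(4, 3) = 3 s.f.
Rounded to 3 significant figures: 151 mL.

151 mL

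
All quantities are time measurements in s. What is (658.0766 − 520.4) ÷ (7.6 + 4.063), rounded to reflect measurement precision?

11.8

658.0766 − 520.4 = 137.6766, limited to 1 d.p. → 4 s.f.; 7.6 + 4.063 = 11.663, limited to 1 d.p. → 3 s.f.
Carrying full precision, 137.6766 ÷ 11.663 = 11.8045614336…; keep min(4, 3) = 3 s.f.
Rounded to 3 significant figures: 11.8.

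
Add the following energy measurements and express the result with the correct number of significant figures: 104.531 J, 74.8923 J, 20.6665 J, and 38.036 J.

238.126 J

104.531 J + 74.8923 J + 20.6665 J + 38.036 J = 238.1258 J.
Addition/subtraction keeps the fewest decimal places: 104.531 → 3 decimal places, 74.8923 → 4 decimal places, 20.6665 → 4 decimal places, 38.036 → 3 decimal places; limit is 3.
Rounded to 3 decimal places: 238.126 J.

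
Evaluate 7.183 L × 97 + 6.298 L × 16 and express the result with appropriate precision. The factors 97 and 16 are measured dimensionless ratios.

8.0 × 10² L

7.183 × 97 = 696.751 → 7.0 × 10² L (2 s.f., last digit at the 10^1 place).
6.298 × 16 = 100.768 → 1.0 × 10² L (2 s.f., last digit at the 10^1 place).
Sum: 797.519 L; keep the coarser place, 10^1.
Result: 8.0 × 10² L.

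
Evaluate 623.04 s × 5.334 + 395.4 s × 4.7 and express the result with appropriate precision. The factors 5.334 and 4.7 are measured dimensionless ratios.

623.04 × 5.334 = 3323.29536 → 3323 s (4 s.f., last digit at the 10^0 place).
395.4 × 4.7 = 1858.38 → 1.9 × 10^3 s (2 s.f., last digit at the 10^2 place).
Sum: 5181.67536 s; keep the coarser place, 10^2.
Result: 5.2 × 10^3 s.

5.2 × 10^3 s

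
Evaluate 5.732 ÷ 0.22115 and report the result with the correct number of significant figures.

25.92

5.732 ÷ 0.22115 = 25.9190594619…
Multiplication/division keeps the fewest significant figures: 5.732 → 4 s.f., 0.22115 → 5 s.f.; limit is 4.
Rounded to 4 significant figures: 25.92.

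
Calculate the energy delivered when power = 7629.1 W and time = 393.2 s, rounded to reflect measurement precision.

3.000 × 10^6 J

energy delivered = 7629.1 W × 393.2 s = 2999762.12 J.
7629.1 has 5 significant figures; 393.2 has 4.
Division/multiplication keeps the fewest: 4 significant figures.
Rounded: 3.000 × 10^6 J.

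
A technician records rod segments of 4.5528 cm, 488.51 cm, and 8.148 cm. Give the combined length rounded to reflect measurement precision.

501.21 cm

4.5528 cm + 488.51 cm + 8.148 cm = 501.2108 cm.
Addition/subtraction keeps the fewest decimal places: 4.5528 → 4 decimal places, 488.51 → 2 decimal places, 8.148 → 3 decimal places; limit is 2.
Rounded to 2 decimal places: 501.21 cm.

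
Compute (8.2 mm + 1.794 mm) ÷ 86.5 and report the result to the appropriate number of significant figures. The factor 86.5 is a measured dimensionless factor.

8.2 mm + 1.794 mm = 9.994 mm; the sum is limited to 1 decimal place (3 s.f.).
Carrying full precision, 9.994 ÷ 86.5 = 0.115537572254… mm; 86.5 has 3 s.f., so the result keeps min(3, 3) = 3 s.f.
Rounded to 3 significant figures: 0.116 mm.

0.116 mm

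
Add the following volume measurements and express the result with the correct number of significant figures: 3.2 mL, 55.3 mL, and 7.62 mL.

3.2 mL + 55.3 mL + 7.62 mL = 66.12 mL.
Addition/subtraction keeps the fewest decimal places: 3.2 → 1 decimal place, 55.3 → 1 decimal place, 7.62 → 2 decimal places; limit is 1.
Rounded to 1 decimal place: 66.1 mL.

66.1 mL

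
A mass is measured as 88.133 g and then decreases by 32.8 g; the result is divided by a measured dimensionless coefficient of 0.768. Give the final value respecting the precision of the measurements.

88.133 g − 32.8 g = 55.333 g; the difference is limited to 1 decimal place (3 s.f.).
Carrying full precision, 55.333 ÷ 0.768 = 72.0481770833… g; 0.768 has 3 s.f., so the result keeps min(3, 3) = 3 s.f.
Rounded to 3 significant figures: 72.0 g.

72.0 g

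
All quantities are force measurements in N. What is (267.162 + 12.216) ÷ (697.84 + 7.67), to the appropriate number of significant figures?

0.39599

267.162 + 12.216 = 279.378, limited to 3 d.p. → 6 s.f.; 697.84 + 7.67 = 705.51, limited to 2 d.p. → 5 s.f.
Carrying full precision, 279.378 ÷ 705.51 = 0.395994387039…; keep min(6, 5) = 5 s.f.
Rounded to 5 significant figures: 0.39599.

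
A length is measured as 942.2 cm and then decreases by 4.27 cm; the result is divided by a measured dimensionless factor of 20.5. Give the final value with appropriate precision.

942.2 cm − 4.27 cm = 937.93 cm; the difference is limited to 1 decimal place (4 s.f.).
Carrying full precision, 937.93 ÷ 20.5 = 45.7526829268… cm; 20.5 has 3 s.f., so the result keeps min(4, 3) = 3 s.f.
Rounded to 3 significant figures: 45.8 cm.

45.8 cm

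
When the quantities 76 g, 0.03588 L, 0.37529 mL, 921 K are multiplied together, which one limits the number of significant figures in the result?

76 g → 2 s.f.; 0.03588 L → 4 s.f.; 0.37529 mL → 5 s.f.; 921 K → 3 s.f.
The fewest is 2 significant figures, from 76 g.

76 g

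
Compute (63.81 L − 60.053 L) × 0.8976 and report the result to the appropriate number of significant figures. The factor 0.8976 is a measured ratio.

63.81 L − 60.053 L = 3.757 L; the difference is limited to 2 decimal places (3 s.f.).
Carrying full precision, 3.757 × 0.8976 = 3.3722832 L; 0.8976 has 4 s.f., so the result keeps min(3, 4) = 3 s.f.
Rounded to 3 significant figures: 3.37 L.

3.37 L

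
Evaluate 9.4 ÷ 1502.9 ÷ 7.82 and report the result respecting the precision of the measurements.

8.0 × 10⁻⁴

9.4 ÷ 1502.9 ÷ 7.82 = 0.000799817709632…
Multiplication/division keeps the fewest significant figures: 9.4 → 2 s.f., 1502.9 → 5 s.f., 7.82 → 3 s.f.; limit is 2.
Rounded to 2 significant figures: 8.0 × 10⁻⁴.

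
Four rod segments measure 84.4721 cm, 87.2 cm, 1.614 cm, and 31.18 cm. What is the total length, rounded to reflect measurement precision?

204.5 cm

84.4721 cm + 87.2 cm + 1.614 cm + 31.18 cm = 204.4661 cm.
Addition/subtraction keeps the fewest decimal places: 84.4721 → 4 decimal places, 87.2 → 1 decimal place, 1.614 → 3 decimal places, 31.18 → 2 decimal places; limit is 1.
Rounded to 1 decimal place: 204.5 cm.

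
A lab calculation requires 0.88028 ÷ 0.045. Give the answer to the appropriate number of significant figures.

20.

0.88028 ÷ 0.045 = 19.5617777778…
Multiplication/division keeps the fewest significant figures: 0.88028 → 5 s.f., 0.045 → 2 s.f.; limit is 2.
Rounded to 2 significant figures: 20.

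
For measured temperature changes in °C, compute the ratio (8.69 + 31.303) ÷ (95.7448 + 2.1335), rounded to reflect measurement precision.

8.69 + 31.303 = 39.993, limited to 2 d.p. → 4 s.f.; 95.7448 + 2.1335 = 97.8783, limited to 4 d.p. → 6 s.f.
Carrying full precision, 39.993 ÷ 97.8783 = 0.408599250293…; keep min(4, 6) = 4 s.f.
Rounded to 4 significant figures: 0.4086.

0.4086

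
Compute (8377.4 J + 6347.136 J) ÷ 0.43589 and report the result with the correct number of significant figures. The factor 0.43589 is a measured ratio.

8377.4 J + 6347.136 J = 14724.536 J; the sum is limited to 1 decimal place (6 s.f.).
Carrying full precision, 14724.536 ÷ 0.43589 = 33780.3941361… J; 0.43589 has 5 s.f., so the result keeps min(6, 5) = 5 s.f.
Rounded to 5 significant figures: 3.3780 × 10^4 J.

3.3780 × 10^4 J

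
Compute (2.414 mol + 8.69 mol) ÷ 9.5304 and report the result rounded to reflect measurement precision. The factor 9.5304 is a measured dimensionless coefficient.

1.165 mol

2.414 mol + 8.69 mol = 11.104 mol; the sum is limited to 2 decimal places (4 s.f.).
Carrying full precision, 11.104 ÷ 9.5304 = 1.16511374129… mol; 9.5304 has 5 s.f., so the result keeps min(4, 5) = 4 s.f.
Rounded to 4 significant figures: 1.165 mol.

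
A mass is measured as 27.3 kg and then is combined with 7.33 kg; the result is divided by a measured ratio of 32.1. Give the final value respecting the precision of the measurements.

1.08 kg

27.3 kg + 7.33 kg = 34.63 kg; the sum is limited to 1 decimal place (3 s.f.).
Carrying full precision, 34.63 ÷ 32.1 = 1.07881619938… kg; 32.1 has 3 s.f., so the result keeps min(3, 3) = 3 s.f.
Rounded to 3 significant figures: 1.08 kg.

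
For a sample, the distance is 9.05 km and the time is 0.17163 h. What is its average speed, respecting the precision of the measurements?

52.7 km/h

average speed = 9.05 km ÷ 0.17163 h = 52.7297092583… km/h.
9.05 has 3 significant figures; 0.17163 has 5.
Division/multiplication keeps the fewest: 3 significant figures.
Rounded: 52.7 km/h.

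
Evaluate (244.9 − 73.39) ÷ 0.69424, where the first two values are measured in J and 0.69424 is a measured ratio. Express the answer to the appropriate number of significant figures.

244.9 J − 73.39 J = 171.51 J; the difference is limited to 1 decimal place (4 s.f.).
Carrying full precision, 171.51 ÷ 0.69424 = 247.047130675… J; 0.69424 has 5 s.f., so the result keeps min(4, 5) = 4 s.f.
Rounded to 4 significant figures: 247.0 J.

247.0 J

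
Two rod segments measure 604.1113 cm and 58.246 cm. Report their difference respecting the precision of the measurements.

545.865 cm

604.1113 cm − 58.246 cm = 545.8653 cm.
Addition/subtraction keeps the fewest decimal places: 604.1113 → 4 decimal places, 58.246 → 3 decimal places; limit is 3.
Rounded to 3 decimal places: 545.865 cm.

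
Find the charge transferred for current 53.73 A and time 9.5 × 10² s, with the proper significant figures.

5.1 × 10⁴ C

charge transferred = 53.73 A × 9.5 × 10² s = 51043.5 C.
53.73 has 4 significant figures; 9.5 × 10² has 2.
Division/multiplication keeps the fewest: 2 significant figures.
Rounded: 5.1 × 10⁴ C.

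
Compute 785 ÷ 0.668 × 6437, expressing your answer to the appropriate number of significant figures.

785 ÷ 0.668 × 6437 = 7564438.62275…
Multiplication/division keeps the fewest significant figures: 785 → 3 s.f., 0.668 → 3 s.f., 6437 → 4 s.f.; limit is 3.
Rounded to 3 significant figures: 7.56 × 10⁶.

7.56 × 10⁶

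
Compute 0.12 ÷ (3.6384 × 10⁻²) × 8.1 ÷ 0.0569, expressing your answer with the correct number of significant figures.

4.7 × 10²

0.12 ÷ (3.6384 × 10⁻²) × 8.1 ÷ 0.0569 = 469.50860418…
Multiplication/division keeps the fewest significant figures: 0.12 → 2 s.f., 3.6384 × 10⁻² → 5 s.f., 8.1 → 2 s.f., 0.0569 → 3 s.f.; limit is 2.
Rounded to 2 significant figures: 4.7 × 10².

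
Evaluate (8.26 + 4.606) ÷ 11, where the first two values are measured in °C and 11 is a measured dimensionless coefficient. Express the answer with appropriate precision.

1.2 °C

8.26 °C + 4.606 °C = 12.866 °C; the sum is limited to 2 decimal places (4 s.f.).
Carrying full precision, 12.866 ÷ 11 = 1.16963636364… °C; 11 has 2 s.f., so the result keeps min(4, 2) = 2 s.f.
Rounded to 2 significant figures: 1.2 °C.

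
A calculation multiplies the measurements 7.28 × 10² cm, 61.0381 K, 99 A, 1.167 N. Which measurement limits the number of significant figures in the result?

7.28 × 10² cm → 3 s.f.; 61.0381 K → 6 s.f.; 99 A → 2 s.f.; 1.167 N → 4 s.f.
The fewest is 2 significant figures, from 99 A.

99 A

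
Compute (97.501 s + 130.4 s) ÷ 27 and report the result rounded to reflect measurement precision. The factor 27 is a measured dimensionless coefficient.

8.4 s

97.501 s + 130.4 s = 227.901 s; the sum is limited to 1 decimal place (4 s.f.).
Carrying full precision, 227.901 ÷ 27 = 8.44077777778… s; 27 has 2 s.f., so the result keeps min(4, 2) = 2 s.f.
Rounded to 2 significant figures: 8.4 s.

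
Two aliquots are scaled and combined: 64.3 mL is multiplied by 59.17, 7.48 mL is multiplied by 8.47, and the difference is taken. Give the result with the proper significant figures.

3.74 × 10^3 mL

64.3 × 59.17 = 3804.631 → 3.80 × 10^3 mL (3 s.f., last digit at the 10^1 place).
7.48 × 8.47 = 63.3556 → 63.4 mL (3 s.f., last digit at the 10^-1 place).
Difference: 3741.2754 mL; keep the coarser place, 10^1.
Result: 3.74 × 10^3 mL.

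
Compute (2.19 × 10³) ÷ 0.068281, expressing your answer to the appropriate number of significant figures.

3.21 × 10⁴

(2.19 × 10³) ÷ 0.068281 = 32073.3439756…
Multiplication/division keeps the fewest significant figures: 2.19 × 10³ → 3 s.f., 0.068281 → 5 s.f.; limit is 3.
Rounded to 3 significant figures: 3.21 × 10⁴.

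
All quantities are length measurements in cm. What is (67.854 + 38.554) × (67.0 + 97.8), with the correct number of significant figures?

1.754 × 10^4 cm²

67.854 + 38.554 = 106.408, limited to 3 d.p. → 6 s.f.; 67.0 + 97.8 = 164.8, limited to 1 d.p. → 4 s.f.
Carrying full precision, 106.408 × 164.8 = 17536.0384; keep min(6, 4) = 4 s.f.
Rounded to 4 significant figures: 1.754 × 10^4 cm².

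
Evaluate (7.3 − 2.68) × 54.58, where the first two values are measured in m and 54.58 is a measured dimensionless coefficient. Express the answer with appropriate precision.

7.3 m − 2.68 m = 4.62 m; the difference is limited to 1 decimal place (2 s.f.).
Carrying full precision, 4.62 × 54.58 = 252.1596 m; 54.58 has 4 s.f., so the result keeps min(2, 4) = 2 s.f.
Rounded to 2 significant figures: 2.5 × 10² m.

2.5 × 10² m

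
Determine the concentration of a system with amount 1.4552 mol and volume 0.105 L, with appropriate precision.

13.9 mol/L

concentration = 1.4552 mol ÷ 0.105 L = 13.859047619… mol/L.
1.4552 has 5 significant figures; 0.105 has 3.
Division/multiplication keeps the fewest: 3 significant figures.
Rounded: 13.9 mol/L.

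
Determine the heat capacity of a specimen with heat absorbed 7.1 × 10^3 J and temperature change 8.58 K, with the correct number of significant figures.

heat capacity = 7.1 × 10^3 J ÷ 8.58 K = 827.505827506… J/K.
7.1 × 10^3 has 2 significant figures; 8.58 has 3.
Division/multiplication keeps the fewest: 2 significant figures.
Rounded: 8.3 × 10^2 J/K.

8.3 × 10^2 J/K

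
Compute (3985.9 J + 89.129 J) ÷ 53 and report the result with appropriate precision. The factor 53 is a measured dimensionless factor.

3985.9 J + 89.129 J = 4075.029 J; the sum is limited to 1 decimal place (5 s.f.).
Carrying full precision, 4075.029 ÷ 53 = 76.8873396226… J; 53 has 2 s.f., so the result keeps min(5, 2) = 2 s.f.
Rounded to 2 significant figures: 77 J.

77 J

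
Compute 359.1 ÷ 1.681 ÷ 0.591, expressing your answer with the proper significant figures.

359.1 ÷ 1.681 ÷ 0.591 = 361.459972158…
Multiplication/division keeps the fewest significant figures: 359.1 → 4 s.f., 1.681 → 4 s.f., 0.591 → 3 s.f.; limit is 3.
Rounded to 3 significant figures: 361.

361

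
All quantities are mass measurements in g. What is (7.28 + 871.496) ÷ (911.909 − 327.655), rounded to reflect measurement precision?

7.28 + 871.496 = 878.776, limited to 2 d.p. → 5 s.f.; 911.909 − 327.655 = 584.254, limited to 3 d.p. → 6 s.f.
Carrying full precision, 878.776 ÷ 584.254 = 1.50409924451…; keep min(5, 6) = 5 s.f.
Rounded to 5 significant figures: 1.5041.

1.5041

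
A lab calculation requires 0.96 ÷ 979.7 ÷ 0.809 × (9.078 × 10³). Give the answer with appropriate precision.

11

0.96 ÷ 979.7 ÷ 0.809 × (9.078 × 10³) = 10.9956214996…
Multiplication/division keeps the fewest significant figures: 0.96 → 2 s.f., 979.7 → 4 s.f., 0.809 → 3 s.f., 9.078 × 10³ → 4 s.f.; limit is 2.
Rounded to 2 significant figures: 11.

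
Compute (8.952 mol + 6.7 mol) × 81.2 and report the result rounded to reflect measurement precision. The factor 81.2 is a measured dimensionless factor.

8.952 mol + 6.7 mol = 15.652 mol; the sum is limited to 1 decimal place (3 s.f.).
Carrying full precision, 15.652 × 81.2 = 1270.9424 mol; 81.2 has 3 s.f., so the result keeps min(3, 3) = 3 s.f.
Rounded to 3 significant figures: 1.27 × 10³ mol.

1.27 × 10³ mol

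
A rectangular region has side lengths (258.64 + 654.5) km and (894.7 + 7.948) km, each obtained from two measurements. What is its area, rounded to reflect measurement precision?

8.242 × 10^5 km²

258.64 + 654.5 = 913.14, limited to 1 d.p. → 4 s.f.; 894.7 + 7.948 = 902.648, limited to 1 d.p. → 4 s.f.
Carrying full precision, 913.14 × 902.648 = 824243.99472; keep min(4, 4) = 4 s.f.
Rounded to 4 significant figures: 8.242 × 10^5 km².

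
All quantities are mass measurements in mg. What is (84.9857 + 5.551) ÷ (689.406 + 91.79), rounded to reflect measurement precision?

84.9857 + 5.551 = 90.5367, limited to 3 d.p. → 5 s.f.; 689.406 + 91.79 = 781.196, limited to 2 d.p. → 5 s.f.
Carrying full precision, 90.5367 ÷ 781.196 = 0.115894986661…; keep min(5, 5) = 5 s.f.
Rounded to 5 significant figures: 0.11589.

0.11589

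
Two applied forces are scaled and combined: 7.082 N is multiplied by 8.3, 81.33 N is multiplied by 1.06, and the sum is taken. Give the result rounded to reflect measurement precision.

7.082 × 8.3 = 58.7806 → 59 N (2 s.f., last digit at the 10^0 place).
81.33 × 1.06 = 86.2098 → 86.2 N (3 s.f., last digit at the 10^-1 place).
Sum: 144.9904 N; keep the coarser place, 10^0.
Result: 145 N.

145 N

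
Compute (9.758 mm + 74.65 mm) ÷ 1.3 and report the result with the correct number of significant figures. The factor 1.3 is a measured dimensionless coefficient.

65 mm

9.758 mm + 74.65 mm = 84.408 mm; the sum is limited to 2 decimal places (4 s.f.).
Carrying full precision, 84.408 ÷ 1.3 = 64.9292307692… mm; 1.3 has 2 s.f., so the result keeps min(4, 2) = 2 s.f.
Rounded to 2 significant figures: 65 mm.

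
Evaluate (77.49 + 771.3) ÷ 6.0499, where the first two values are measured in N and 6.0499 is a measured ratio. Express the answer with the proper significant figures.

1.403 × 10^2 N

77.49 N + 771.3 N = 848.79 N; the sum is limited to 1 decimal place (4 s.f.).
Carrying full precision, 848.79 ÷ 6.0499 = 140.298186747… N; 6.0499 has 5 s.f., so the result keeps min(4, 5) = 4 s.f.
Rounded to 4 significant figures: 1.403 × 10^2 N.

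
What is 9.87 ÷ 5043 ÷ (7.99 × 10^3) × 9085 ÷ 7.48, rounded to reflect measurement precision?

9.87 ÷ 5043 ÷ (7.99 × 10^3) × 9085 ÷ 7.48 = 0.000297512172292…
Multiplication/division keeps the fewest significant figures: 9.87 → 3 s.f., 5043 → 4 s.f., 7.99 × 10^3 → 3 s.f., 9085 → 4 s.f., 7.48 → 3 s.f.; limit is 3.
Rounded to 3 significant figures: 2.98 × 10^-4.

2.98 × 10^-4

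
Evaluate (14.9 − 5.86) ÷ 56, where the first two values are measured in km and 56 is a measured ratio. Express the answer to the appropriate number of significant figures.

0.16 km

14.9 km − 5.86 km = 9.04 km; the difference is limited to 1 decimal place (2 s.f.).
Carrying full precision, 9.04 ÷ 56 = 0.161428571429… km; 56 has 2 s.f., so the result keeps min(2, 2) = 2 s.f.
Rounded to 2 significant figures: 0.16 km.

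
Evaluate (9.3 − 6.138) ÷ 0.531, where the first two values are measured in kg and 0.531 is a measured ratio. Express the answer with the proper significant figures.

6.0 kg

9.3 kg − 6.138 kg = 3.162 kg; the difference is limited to 1 decimal place (2 s.f.).
Carrying full precision, 3.162 ÷ 0.531 = 5.95480225989… kg; 0.531 has 3 s.f., so the result keeps min(2, 3) = 2 s.f.
Rounded to 2 significant figures: 6.0 kg.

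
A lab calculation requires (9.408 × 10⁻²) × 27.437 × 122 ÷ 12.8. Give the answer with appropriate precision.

(9.408 × 10⁻²) × 27.437 × 122 ÷ 12.8 = 24.6027579
Multiplication/division keeps the fewest significant figures: 9.408 × 10⁻² → 4 s.f., 27.437 → 5 s.f., 122 → 3 s.f., 12.8 → 3 s.f.; limit is 3.
Rounded to 3 significant figures: 24.6.

24.6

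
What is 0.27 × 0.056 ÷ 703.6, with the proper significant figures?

2.1 × 10^-5

0.27 × 0.056 ÷ 703.6 = 0.0000214894826606…
Multiplication/division keeps the fewest significant figures: 0.27 → 2 s.f., 0.056 → 2 s.f., 703.6 → 4 s.f.; limit is 2.
Rounded to 2 significant figures: 2.1 × 10^-5.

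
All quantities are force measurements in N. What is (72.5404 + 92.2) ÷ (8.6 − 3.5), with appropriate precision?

72.5404 + 92.2 = 164.7404, limited to 1 d.p. → 4 s.f.; 8.6 − 3.5 = 5.1, limited to 1 d.p. → 2 s.f.
Carrying full precision, 164.7404 ÷ 5.1 = 32.3020392157…; keep min(4, 2) = 2 s.f.
Rounded to 2 significant figures: 32.

32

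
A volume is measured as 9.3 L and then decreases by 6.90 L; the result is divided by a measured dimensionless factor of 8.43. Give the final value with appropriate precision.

9.3 L − 6.90 L = 2.40 L; the difference is limited to 1 decimal place (2 s.f.).
Carrying full precision, 2.40 ÷ 8.43 = 0.284697508897… L; 8.43 has 3 s.f., so the result keeps min(2, 3) = 2 s.f.
Rounded to 2 significant figures: 0.28 L.

0.28 L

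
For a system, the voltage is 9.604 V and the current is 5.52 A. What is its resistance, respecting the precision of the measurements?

1.74 Ω

resistance = 9.604 V ÷ 5.52 A = 1.73985507246… Ω.
9.604 has 4 significant figures; 5.52 has 3.
Division/multiplication keeps the fewest: 3 significant figures.
Rounded: 1.74 Ω.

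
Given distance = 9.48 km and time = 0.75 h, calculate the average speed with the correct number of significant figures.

average speed = 9.48 km ÷ 0.75 h = 12.64 km/h.
9.48 has 3 significant figures; 0.75 has 2.
Division/multiplication keeps the fewest: 2 significant figures.
Rounded: 13 km/h.

13 km/h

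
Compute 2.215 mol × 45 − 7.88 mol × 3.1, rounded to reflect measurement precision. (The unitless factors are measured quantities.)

8 × 10^1 mol

2.215 × 45 = 99.675 → 1.0 × 10^2 mol (2 s.f., last digit at the 10^1 place).
7.88 × 3.1 = 24.428 → 24 mol (2 s.f., last digit at the 10^0 place).
Difference: 75.247 mol; keep the coarser place, 10^1.
Result: 8 × 10^1 mol.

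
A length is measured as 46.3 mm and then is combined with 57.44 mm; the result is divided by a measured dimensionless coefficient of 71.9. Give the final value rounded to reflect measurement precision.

46.3 mm + 57.44 mm = 103.74 mm; the sum is limited to 1 decimal place (4 s.f.).
Carrying full precision, 103.74 ÷ 71.9 = 1.44283727399… mm; 71.9 has 3 s.f., so the result keeps min(4, 3) = 3 s.f.
Rounded to 3 significant figures: 1.44 mm.

1.44 mm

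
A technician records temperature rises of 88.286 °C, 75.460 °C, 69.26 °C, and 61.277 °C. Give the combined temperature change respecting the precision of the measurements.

294.28 °C

88.286 °C + 75.460 °C + 69.26 °C + 61.277 °C = 294.283 °C.
Addition/subtraction keeps the fewest decimal places: 88.286 → 3 decimal places, 75.460 → 3 decimal places, 69.26 → 2 decimal places, 61.277 → 3 decimal places; limit is 2.
Rounded to 2 decimal places: 294.28 °C.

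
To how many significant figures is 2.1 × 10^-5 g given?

2

2.1 × 10^-5: in scientific notation every digit of the coefficient is significant.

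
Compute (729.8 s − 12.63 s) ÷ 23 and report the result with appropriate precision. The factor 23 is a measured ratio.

31 s

729.8 s − 12.63 s = 717.17 s; the difference is limited to 1 decimal place (4 s.f.).
Carrying full precision, 717.17 ÷ 23 = 31.1813043478… s; 23 has 2 s.f., so the result keeps min(4, 2) = 2 s.f.
Rounded to 2 significant figures: 31 s.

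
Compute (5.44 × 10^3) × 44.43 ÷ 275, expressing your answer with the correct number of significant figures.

(5.44 × 10^3) × 44.43 ÷ 275 = 878.906181818…
Multiplication/division keeps the fewest significant figures: 5.44 × 10^3 → 3 s.f., 44.43 → 4 s.f., 275 → 3 s.f.; limit is 3.
Rounded to 3 significant figures: 879.

879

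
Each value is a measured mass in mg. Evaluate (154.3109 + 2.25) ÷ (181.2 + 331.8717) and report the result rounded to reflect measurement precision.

0.3051

154.3109 + 2.25 = 156.5609, limited to 2 d.p. → 5 s.f.; 181.2 + 331.8717 = 513.0717, limited to 1 d.p. → 4 s.f.
Carrying full precision, 156.5609 ÷ 513.0717 = 0.305144290749…; keep min(5, 4) = 4 s.f.
Rounded to 4 significant figures: 0.3051.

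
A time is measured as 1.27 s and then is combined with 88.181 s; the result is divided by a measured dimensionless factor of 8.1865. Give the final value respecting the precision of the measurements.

1.27 s + 88.181 s = 89.451 s; the sum is limited to 2 decimal places (4 s.f.).
Carrying full precision, 89.451 ÷ 8.1865 = 10.9266475295… s; 8.1865 has 5 s.f., so the result keeps min(4, 5) = 4 s.f.
Rounded to 4 significant figures: 10.93 s.

10.93 s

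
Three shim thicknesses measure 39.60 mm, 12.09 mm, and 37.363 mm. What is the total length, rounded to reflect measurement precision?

39.60 mm + 12.09 mm + 37.363 mm = 89.053 mm.
Addition/subtraction keeps the fewest decimal places: 39.60 → 2 decimal places, 12.09 → 2 decimal places, 37.363 → 3 decimal places; limit is 2.
Rounded to 2 decimal places: 89.05 mm.

89.05 mm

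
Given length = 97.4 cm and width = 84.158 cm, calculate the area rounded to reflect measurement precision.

8.20 × 10³ cm²

area = 97.4 cm × 84.158 cm = 8196.9892 cm².
97.4 has 3 significant figures; 84.158 has 5.
Division/multiplication keeps the fewest: 3 significant figures.
Rounded: 8.20 × 10³ cm².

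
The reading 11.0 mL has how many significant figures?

11.0: trailing zeros after a decimal point are significant.

3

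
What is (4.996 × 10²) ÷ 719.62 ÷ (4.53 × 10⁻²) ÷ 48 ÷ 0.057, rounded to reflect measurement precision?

5.6

(4.996 × 10²) ÷ 719.62 ÷ (4.53 × 10⁻²) ÷ 48 ÷ 0.057 = 5.6015073439…
Multiplication/division keeps the fewest significant figures: 4.996 × 10² → 4 s.f., 719.62 → 5 s.f., 4.53 × 10⁻² → 3 s.f., 48 → 2 s.f., 0.057 → 2 s.f.; limit is 2.
Rounded to 2 significant figures: 5.6.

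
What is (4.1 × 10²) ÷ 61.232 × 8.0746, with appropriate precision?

54

(4.1 × 10²) ÷ 61.232 × 8.0746 = 54.0662725372…
Multiplication/division keeps the fewest significant figures: 4.1 × 10² → 2 s.f., 61.232 → 5 s.f., 8.0746 → 5 s.f.; limit is 2.
Rounded to 2 significant figures: 54.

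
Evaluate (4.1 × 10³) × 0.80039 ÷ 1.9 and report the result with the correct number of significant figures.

1.7 × 10³

(4.1 × 10³) × 0.80039 ÷ 1.9 = 1727.15736842…
Multiplication/division keeps the fewest significant figures: 4.1 × 10³ → 2 s.f., 0.80039 → 5 s.f., 1.9 → 2 s.f.; limit is 2.
Rounded to 2 significant figures: 1.7 × 10³.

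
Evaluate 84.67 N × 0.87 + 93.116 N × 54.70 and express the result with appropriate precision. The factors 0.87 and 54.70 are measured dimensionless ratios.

84.67 × 0.87 = 73.6629 → 74 N (2 s.f., last digit at the 10^0 place).
93.116 × 54.70 = 5093.4452 → 5093 N (4 s.f., last digit at the 10^0 place).
Sum: 5167.1081 N; keep the coarser place, 10^0.
Result: 5167 N.

5167 N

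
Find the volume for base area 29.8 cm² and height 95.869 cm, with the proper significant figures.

2.86 × 10^3 cm³

volume = 29.8 cm² × 95.869 cm = 2856.8962 cm³.
29.8 has 3 significant figures; 95.869 has 5.
Division/multiplication keeps the fewest: 3 significant figures.
Rounded: 2.86 × 10^3 cm³.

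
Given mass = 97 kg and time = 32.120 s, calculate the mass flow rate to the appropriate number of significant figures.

3.0 kg/s

mass flow rate = 97 kg ÷ 32.120 s = 3.0199252802… kg/s.
97 has 2 significant figures; 32.120 has 5.
Division/multiplication keeps the fewest: 2 significant figures.
Rounded: 3.0 kg/s.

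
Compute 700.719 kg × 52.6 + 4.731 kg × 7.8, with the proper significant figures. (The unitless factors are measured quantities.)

700.719 × 52.6 = 36857.8194 → 3.69 × 10⁴ kg (3 s.f., last digit at the 10^2 place).
4.731 × 7.8 = 36.9018 → 37 kg (2 s.f., last digit at the 10^0 place).
Sum: 36894.7212 kg; keep the coarser place, 10^2.
Result: 3.69 × 10⁴ kg.

3.69 × 10⁴ kg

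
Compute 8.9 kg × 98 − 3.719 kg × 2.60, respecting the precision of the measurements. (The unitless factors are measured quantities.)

8.9 × 98 = 872.2 → 8.7 × 10² kg (2 s.f., last digit at the 10^1 place).
3.719 × 2.60 = 9.6694 → 9.67 kg (3 s.f., last digit at the 10^-2 place).
Difference: 862.5306 kg; keep the coarser place, 10^1.
Result: 8.6 × 10² kg.

8.6 × 10² kg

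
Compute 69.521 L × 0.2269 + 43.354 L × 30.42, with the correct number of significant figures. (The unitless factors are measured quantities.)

1335 L

69.521 × 0.2269 = 15.7743149 → 15.77 L (4 s.f., last digit at the 10^-2 place).
43.354 × 30.42 = 1318.82868 → 1319 L (4 s.f., last digit at the 10^0 place).
Sum: 1334.6029949 L; keep the coarser place, 10^0.
Result: 1335 L.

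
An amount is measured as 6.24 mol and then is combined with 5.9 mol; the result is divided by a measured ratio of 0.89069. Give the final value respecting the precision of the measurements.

13.6 mol

6.24 mol + 5.9 mol = 12.14 mol; the sum is limited to 1 decimal place (3 s.f.).
Carrying full precision, 12.14 ÷ 0.89069 = 13.6298824507… mol; 0.89069 has 5 s.f., so the result keeps min(3, 5) = 3 s.f.
Rounded to 3 significant figures: 13.6 mol.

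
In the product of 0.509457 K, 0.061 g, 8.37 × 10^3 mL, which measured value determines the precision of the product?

0.061 g

0.509457 K → 6 s.f.; 0.061 g → 2 s.f.; 8.37 × 10^3 mL → 3 s.f.
The fewest is 2 significant figures, from 0.061 g.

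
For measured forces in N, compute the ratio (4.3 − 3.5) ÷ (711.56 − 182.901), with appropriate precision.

0.002

4.3 − 3.5 = 0.8, limited to 1 d.p. → 1 s.f.; 711.56 − 182.901 = 528.659, limited to 2 d.p. → 5 s.f.
Carrying full precision, 0.8 ÷ 528.659 = 0.00151326280268…; keep min(1, 5) = 1 s.f.
Rounded to 1 significant figure: 0.002.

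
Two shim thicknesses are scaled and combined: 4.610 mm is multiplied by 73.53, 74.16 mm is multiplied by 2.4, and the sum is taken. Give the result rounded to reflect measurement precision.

4.610 × 73.53 = 338.9733 → 339.0 mm (4 s.f., last digit at the 10^-1 place).
74.16 × 2.4 = 177.984 → 1.8 × 10^2 mm (2 s.f., last digit at the 10^1 place).
Sum: 516.9573 mm; keep the coarser place, 10^1.
Result: 5.2 × 10^2 mm.

5.2 × 10^2 mm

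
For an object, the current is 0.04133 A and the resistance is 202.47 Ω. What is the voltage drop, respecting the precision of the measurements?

voltage drop = 0.04133 A × 202.47 Ω = 8.3680851 V.
0.04133 has 4 significant figures; 202.47 has 5.
Division/multiplication keeps the fewest: 4 significant figures.
Rounded: 8.368 V.

8.368 V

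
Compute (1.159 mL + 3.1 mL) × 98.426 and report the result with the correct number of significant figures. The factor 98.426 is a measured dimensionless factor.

1.159 mL + 3.1 mL = 4.259 mL; the sum is limited to 1 decimal place (2 s.f.).
Carrying full precision, 4.259 × 98.426 = 419.196334 mL; 98.426 has 5 s.f., so the result keeps min(2, 5) = 2 s.f.
Rounded to 2 significant figures: 4.2 × 10² mL.

4.2 × 10² mL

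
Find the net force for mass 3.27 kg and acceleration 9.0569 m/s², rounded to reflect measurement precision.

29.6 N

net force = 3.27 kg × 9.0569 m/s² = 29.616063 N.
3.27 has 3 significant figures; 9.0569 has 5.
Division/multiplication keeps the fewest: 3 significant figures.
Rounded: 29.6 N.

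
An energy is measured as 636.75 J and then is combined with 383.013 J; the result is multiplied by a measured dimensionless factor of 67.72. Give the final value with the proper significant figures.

6.906 × 10^4 J

636.75 J + 383.013 J = 1019.763 J; the sum is limited to 2 decimal places (6 s.f.).
Carrying full precision, 1019.763 × 67.72 = 69058.35036 J; 67.72 has 4 s.f., so the result keeps min(6, 4) = 4 s.f.
Rounded to 4 significant figures: 6.906 × 10^4 J.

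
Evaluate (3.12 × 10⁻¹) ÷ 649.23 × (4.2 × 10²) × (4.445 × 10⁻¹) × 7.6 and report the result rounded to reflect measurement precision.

0.68

(3.12 × 10⁻¹) ÷ 649.23 × (4.2 × 10²) × (4.445 × 10⁻¹) × 7.6 = 0.68185285338…
Multiplication/division keeps the fewest significant figures: 3.12 × 10⁻¹ → 3 s.f., 649.23 → 5 s.f., 4.2 × 10² → 2 s.f., 4.445 × 10⁻¹ → 4 s.f., 7.6 → 2 s.f.; limit is 2.
Rounded to 2 significant figures: 0.68.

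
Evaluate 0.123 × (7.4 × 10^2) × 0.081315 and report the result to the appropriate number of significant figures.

0.123 × (7.4 × 10^2) × 0.081315 = 7.4012913
Multiplication/division keeps the fewest significant figures: 0.123 → 3 s.f., 7.4 × 10^2 → 2 s.f., 0.081315 → 5 s.f.; limit is 2.
Rounded to 2 significant figures: 7.4.

7.4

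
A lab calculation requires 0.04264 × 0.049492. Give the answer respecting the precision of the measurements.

0.002110

0.04264 × 0.049492 = 0.00211033888
Multiplication/division keeps the fewest significant figures: 0.04264 → 4 s.f., 0.049492 → 5 s.f.; limit is 4.
Rounded to 4 significant figures: 0.002110.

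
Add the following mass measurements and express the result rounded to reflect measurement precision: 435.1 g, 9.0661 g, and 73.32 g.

517.5 g

435.1 g + 9.0661 g + 73.32 g = 517.4861 g.
Addition/subtraction keeps the fewest decimal places: 435.1 → 1 decimal place, 9.0661 → 4 decimal places, 73.32 → 2 decimal places; limit is 1.
Rounded to 1 decimal place: 517.5 g.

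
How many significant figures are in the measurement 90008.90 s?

7

90008.90: trailing zeros after a decimal point are significant; zeros between nonzero digits are significant.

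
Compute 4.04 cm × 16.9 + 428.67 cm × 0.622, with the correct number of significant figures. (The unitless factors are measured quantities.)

335 cm

4.04 × 16.9 = 68.276 → 68.3 cm (3 s.f., last digit at the 10^-1 place).
428.67 × 0.622 = 266.63274 → 2.67 × 10² cm (3 s.f., last digit at the 10^0 place).
Sum: 334.90874 cm; keep the coarser place, 10^0.
Result: 335 cm.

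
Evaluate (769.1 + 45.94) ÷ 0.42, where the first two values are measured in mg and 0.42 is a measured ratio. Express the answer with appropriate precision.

769.1 mg + 45.94 mg = 815.04 mg; the sum is limited to 1 decimal place (4 s.f.).
Carrying full precision, 815.04 ÷ 0.42 = 1940.57142857… mg; 0.42 has 2 s.f., so the result keeps min(4, 2) = 2 s.f.
Rounded to 2 significant figures: 1.9 × 10³ mg.

1.9 × 10³ mg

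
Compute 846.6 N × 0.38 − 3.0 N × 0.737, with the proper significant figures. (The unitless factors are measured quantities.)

3.2 × 10^2 N

846.6 × 0.38 = 321.708 → 3.2 × 10^2 N (2 s.f., last digit at the 10^1 place).
3.0 × 0.737 = 2.211 → 2.2 N (2 s.f., last digit at the 10^-1 place).
Difference: 319.497 N; keep the coarser place, 10^1.
Result: 3.2 × 10^2 N.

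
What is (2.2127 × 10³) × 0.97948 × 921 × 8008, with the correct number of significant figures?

1.60 × 10¹⁰

(2.2127 × 10³) × 0.97948 × 921 × 8008 = 1.59846011102 × 10^10…
Multiplication/division keeps the fewest significant figures: 2.2127 × 10³ → 5 s.f., 0.97948 → 5 s.f., 921 → 3 s.f., 8008 → 4 s.f.; limit is 3.
Rounded to 3 significant figures: 1.60 × 10¹⁰.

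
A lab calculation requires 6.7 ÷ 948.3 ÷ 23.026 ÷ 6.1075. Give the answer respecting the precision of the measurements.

6.7 ÷ 948.3 ÷ 23.026 ÷ 6.1075 = 0.0000502397044847…
Multiplication/division keeps the fewest significant figures: 6.7 → 2 s.f., 948.3 → 4 s.f., 23.026 → 5 s.f., 6.1075 → 5 s.f.; limit is 2.
Rounded to 2 significant figures: 5.0 × 10⁻⁵.

5.0 × 10⁻⁵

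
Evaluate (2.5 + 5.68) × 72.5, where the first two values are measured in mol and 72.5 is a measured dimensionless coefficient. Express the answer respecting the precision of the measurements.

2.5 mol + 5.68 mol = 8.18 mol; the sum is limited to 1 decimal place (2 s.f.).
Carrying full precision, 8.18 × 72.5 = 593.05 mol; 72.5 has 3 s.f., so the result keeps min(2, 3) = 2 s.f.
Rounded to 2 significant figures: 5.9 × 10^2 mol.

5.9 × 10^2 mol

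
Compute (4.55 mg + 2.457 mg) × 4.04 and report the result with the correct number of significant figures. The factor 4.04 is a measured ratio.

4.55 mg + 2.457 mg = 7.007 mg; the sum is limited to 2 decimal places (3 s.f.).
Carrying full precision, 7.007 × 4.04 = 28.30828 mg; 4.04 has 3 s.f., so the result keeps min(3, 3) = 3 s.f.
Rounded to 3 significant figures: 28.3 mg.

28.3 mg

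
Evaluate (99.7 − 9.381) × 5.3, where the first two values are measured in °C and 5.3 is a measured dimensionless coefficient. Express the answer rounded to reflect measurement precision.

4.8 × 10² °C

99.7 °C − 9.381 °C = 90.319 °C; the difference is limited to 1 decimal place (3 s.f.).
Carrying full precision, 90.319 × 5.3 = 478.6907 °C; 5.3 has 2 s.f., so the result keeps min(3, 2) = 2 s.f.
Rounded to 2 significant figures: 4.8 × 10² °C.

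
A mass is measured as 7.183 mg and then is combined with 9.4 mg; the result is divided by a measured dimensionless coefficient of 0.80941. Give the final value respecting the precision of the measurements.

20.5 mg

7.183 mg + 9.4 mg = 16.583 mg; the sum is limited to 1 decimal place (3 s.f.).
Carrying full precision, 16.583 ÷ 0.80941 = 20.4877626913… mg; 0.80941 has 5 s.f., so the result keeps min(3, 5) = 3 s.f.
Rounded to 3 significant figures: 20.5 mg.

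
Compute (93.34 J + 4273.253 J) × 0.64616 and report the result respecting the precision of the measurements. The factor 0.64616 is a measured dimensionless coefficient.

93.34 J + 4273.253 J = 4366.593 J; the sum is limited to 2 decimal places (6 s.f.).
Carrying full precision, 4366.593 × 0.64616 = 2821.51773288 J; 0.64616 has 5 s.f., so the result keeps min(6, 5) = 5 s.f.
Rounded to 5 significant figures: 2821.5 J.

2821.5 J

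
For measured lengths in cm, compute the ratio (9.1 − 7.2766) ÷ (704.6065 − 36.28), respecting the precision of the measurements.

0.0027

9.1 − 7.2766 = 1.8234, limited to 1 d.p. → 2 s.f.; 704.6065 − 36.28 = 668.3265, limited to 2 d.p. → 5 s.f.
Carrying full precision, 1.8234 ÷ 668.3265 = 0.00272830719716…; keep min(2, 5) = 2 s.f.
Rounded to 2 significant figures: 0.0027.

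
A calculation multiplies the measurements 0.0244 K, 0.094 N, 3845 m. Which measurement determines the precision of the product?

0.0244 K → 3 s.f.; 0.094 N → 2 s.f.; 3845 m → 4 s.f.
The fewest is 2 significant figures, from 0.094 N.

0.094 N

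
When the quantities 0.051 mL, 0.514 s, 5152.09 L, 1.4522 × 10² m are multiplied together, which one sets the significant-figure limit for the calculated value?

0.051 mL → 2 s.f.; 0.514 s → 3 s.f.; 5152.09 L → 6 s.f.; 1.4522 × 10² m → 5 s.f.
The fewest is 2 significant figures, from 0.051 mL.

0.051 mL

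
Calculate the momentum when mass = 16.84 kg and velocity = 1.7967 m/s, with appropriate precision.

momentum = 16.84 kg × 1.7967 m/s = 30.256428 kg·m/s.
16.84 has 4 significant figures; 1.7967 has 5.
Division/multiplication keeps the fewest: 4 significant figures.
Rounded: 30.26 kg·m/s.

30.26 kg·m/s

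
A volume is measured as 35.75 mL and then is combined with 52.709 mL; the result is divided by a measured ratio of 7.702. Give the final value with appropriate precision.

11.49 mL

35.75 mL + 52.709 mL = 88.459 mL; the sum is limited to 2 decimal places (4 s.f.).
Carrying full precision, 88.459 ÷ 7.702 = 11.4851986497… mL; 7.702 has 4 s.f., so the result keeps min(4, 4) = 4 s.f.
Rounded to 4 significant figures: 11.49 mL.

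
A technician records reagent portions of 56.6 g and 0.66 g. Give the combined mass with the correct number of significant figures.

56.6 g + 0.66 g = 57.26 g.
Addition/subtraction keeps the fewest decimal places: 56.6 → 1 decimal place, 0.66 → 2 decimal places; limit is 1.
Rounded to 1 decimal place: 57.3 g.

57.3 g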